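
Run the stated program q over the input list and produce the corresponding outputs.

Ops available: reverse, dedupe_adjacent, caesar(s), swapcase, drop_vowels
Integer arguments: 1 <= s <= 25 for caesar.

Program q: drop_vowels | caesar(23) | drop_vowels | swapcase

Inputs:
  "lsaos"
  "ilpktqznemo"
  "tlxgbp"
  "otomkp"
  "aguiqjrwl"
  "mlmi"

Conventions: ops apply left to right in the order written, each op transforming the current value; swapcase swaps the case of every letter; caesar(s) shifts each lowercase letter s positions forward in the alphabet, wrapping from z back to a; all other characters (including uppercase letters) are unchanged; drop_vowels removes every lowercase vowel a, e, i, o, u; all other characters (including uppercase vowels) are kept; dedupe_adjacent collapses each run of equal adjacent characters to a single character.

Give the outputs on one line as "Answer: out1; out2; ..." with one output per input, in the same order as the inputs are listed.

"PP"; "MHQNWKJ"; "QDYM"; "QJHM"; "DNGT"; "JJ"

Execution, op by op:
  "lsaos" -> "lss" -> "ipp" -> "pp" -> "PP"
  "ilpktqznemo" -> "lpktqznm" -> "imhqnwkj" -> "mhqnwkj" -> "MHQNWKJ"
  "tlxgbp" -> "tlxgbp" -> "qiudym" -> "qdym" -> "QDYM"
  "otomkp" -> "tmkp" -> "qjhm" -> "qjhm" -> "QJHM"
  "aguiqjrwl" -> "gqjrwl" -> "dngoti" -> "dngt" -> "DNGT"
  "mlmi" -> "mlm" -> "jij" -> "jj" -> "JJ"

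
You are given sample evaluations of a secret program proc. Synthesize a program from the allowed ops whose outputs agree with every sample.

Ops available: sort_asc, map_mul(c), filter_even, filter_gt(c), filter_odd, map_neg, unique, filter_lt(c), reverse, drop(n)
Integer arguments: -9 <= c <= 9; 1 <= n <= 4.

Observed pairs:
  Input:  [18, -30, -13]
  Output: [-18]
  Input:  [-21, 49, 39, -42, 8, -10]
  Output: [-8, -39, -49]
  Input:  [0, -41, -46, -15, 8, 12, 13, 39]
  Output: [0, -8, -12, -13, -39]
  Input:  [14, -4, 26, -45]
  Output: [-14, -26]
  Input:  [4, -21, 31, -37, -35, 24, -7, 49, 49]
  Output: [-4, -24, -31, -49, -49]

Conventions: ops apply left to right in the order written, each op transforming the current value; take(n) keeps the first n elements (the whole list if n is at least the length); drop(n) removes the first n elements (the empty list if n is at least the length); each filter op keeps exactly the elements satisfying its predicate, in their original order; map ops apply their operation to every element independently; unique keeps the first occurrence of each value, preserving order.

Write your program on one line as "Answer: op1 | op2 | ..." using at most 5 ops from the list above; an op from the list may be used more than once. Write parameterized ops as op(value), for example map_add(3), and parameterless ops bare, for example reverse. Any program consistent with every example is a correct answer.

map_neg | sort_asc | filter_lt(1) | reverse

Check, running the answer program on each example:
  [18, -30, -13] -> [-18, 30, 13] -> [-18, 13, 30] -> [-18] -> [-18]
  [-21, 49, 39, -42, 8, -10] -> [21, -49, -39, 42, -8, 10] -> [-49, -39, -8, 10, 21, 42] -> [-49, -39, -8] -> [-8, -39, -49]
  [0, -41, -46, -15, 8, 12, 13, 39] -> [0, 41, 46, 15, -8, -12, -13, -39] -> [-39, -13, -12, -8, 0, 15, 41, 46] -> [-39, -13, -12, -8, 0] -> [0, -8, -12, -13, -39]
  [14, -4, 26, -45] -> [-14, 4, -26, 45] -> [-26, -14, 4, 45] -> [-26, -14] -> [-14, -26]
  [4, -21, 31, -37, -35, 24, -7, 49, 49] -> [-4, 21, -31, 37, 35, -24, 7, -49, -49] -> [-49, -49, -31, -24, -4, 7, 21, 35, 37] -> [-49, -49, -31, -24, -4] -> [-4, -24, -31, -49, -49]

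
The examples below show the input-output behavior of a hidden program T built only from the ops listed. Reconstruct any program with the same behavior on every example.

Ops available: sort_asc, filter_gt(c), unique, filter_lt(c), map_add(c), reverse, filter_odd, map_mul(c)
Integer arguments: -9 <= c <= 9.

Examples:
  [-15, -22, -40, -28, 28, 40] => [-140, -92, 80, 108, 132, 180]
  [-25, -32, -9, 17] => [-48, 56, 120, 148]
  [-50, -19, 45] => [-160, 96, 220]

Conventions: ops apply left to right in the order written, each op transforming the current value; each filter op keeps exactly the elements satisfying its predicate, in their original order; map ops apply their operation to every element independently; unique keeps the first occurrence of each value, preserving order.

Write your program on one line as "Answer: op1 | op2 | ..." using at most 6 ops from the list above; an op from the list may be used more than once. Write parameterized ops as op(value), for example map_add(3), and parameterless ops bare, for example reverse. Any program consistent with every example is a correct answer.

map_add(-5) | reverse | map_mul(-4) | reverse | sort_asc

Check, running the answer program on each example:
  [-15, -22, -40, -28, 28, 40] -> [-20, -27, -45, -33, 23, 35] -> [35, 23, -33, -45, -27, -20] -> [-140, -92, 132, 180, 108, 80] -> [80, 108, 180, 132, -92, -140] -> [-140, -92, 80, 108, 132, 180]
  [-25, -32, -9, 17] -> [-30, -37, -14, 12] -> [12, -14, -37, -30] -> [-48, 56, 148, 120] -> [120, 148, 56, -48] -> [-48, 56, 120, 148]
  [-50, -19, 45] -> [-55, -24, 40] -> [40, -24, -55] -> [-160, 96, 220] -> [220, 96, -160] -> [-160, 96, 220]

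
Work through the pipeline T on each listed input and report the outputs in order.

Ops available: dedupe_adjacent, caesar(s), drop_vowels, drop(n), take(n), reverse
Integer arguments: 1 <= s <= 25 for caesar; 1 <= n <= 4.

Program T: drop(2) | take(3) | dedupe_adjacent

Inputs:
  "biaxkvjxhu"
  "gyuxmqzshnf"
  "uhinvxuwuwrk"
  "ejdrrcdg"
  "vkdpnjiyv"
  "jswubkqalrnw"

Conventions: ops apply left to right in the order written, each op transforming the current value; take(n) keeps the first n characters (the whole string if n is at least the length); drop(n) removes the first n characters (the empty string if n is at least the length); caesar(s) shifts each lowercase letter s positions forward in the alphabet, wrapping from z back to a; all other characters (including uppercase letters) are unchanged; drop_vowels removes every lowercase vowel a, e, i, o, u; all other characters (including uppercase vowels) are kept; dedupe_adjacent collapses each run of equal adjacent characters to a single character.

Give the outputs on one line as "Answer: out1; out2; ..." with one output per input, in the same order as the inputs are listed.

Execution, op by op:
  "biaxkvjxhu" -> "axkvjxhu" -> "axk" -> "axk"
  "gyuxmqzshnf" -> "uxmqzshnf" -> "uxm" -> "uxm"
  "uhinvxuwuwrk" -> "invxuwuwrk" -> "inv" -> "inv"
  "ejdrrcdg" -> "drrcdg" -> "drr" -> "dr"
  "vkdpnjiyv" -> "dpnjiyv" -> "dpn" -> "dpn"
  "jswubkqalrnw" -> "wubkqalrnw" -> "wub" -> "wub"

"axk"; "uxm"; "inv"; "dr"; "dpn"; "wub"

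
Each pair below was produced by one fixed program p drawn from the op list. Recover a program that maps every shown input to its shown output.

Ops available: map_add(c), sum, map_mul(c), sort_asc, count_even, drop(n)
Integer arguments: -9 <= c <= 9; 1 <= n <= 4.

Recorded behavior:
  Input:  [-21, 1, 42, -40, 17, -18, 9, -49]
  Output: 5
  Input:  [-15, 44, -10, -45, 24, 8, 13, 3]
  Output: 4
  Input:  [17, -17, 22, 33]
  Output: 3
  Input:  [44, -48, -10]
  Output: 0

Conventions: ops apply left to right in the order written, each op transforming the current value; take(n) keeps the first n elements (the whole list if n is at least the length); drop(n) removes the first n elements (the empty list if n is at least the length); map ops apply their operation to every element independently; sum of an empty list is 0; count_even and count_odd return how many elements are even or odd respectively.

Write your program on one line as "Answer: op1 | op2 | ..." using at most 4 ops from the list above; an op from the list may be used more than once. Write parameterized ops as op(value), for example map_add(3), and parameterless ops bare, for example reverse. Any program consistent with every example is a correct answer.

map_add(9) | sort_asc | count_even

Check, running the answer program on each example:
  [-21, 1, 42, -40, 17, -18, 9, -49] -> [-12, 10, 51, -31, 26, -9, 18, -40] -> [-40, -31, -12, -9, 10, 18, 26, 51] -> 5
  [-15, 44, -10, -45, 24, 8, 13, 3] -> [-6, 53, -1, -36, 33, 17, 22, 12] -> [-36, -6, -1, 12, 17, 22, 33, 53] -> 4
  [17, -17, 22, 33] -> [26, -8, 31, 42] -> [-8, 26, 31, 42] -> 3
  [44, -48, -10] -> [53, -39, -1] -> [-39, -1, 53] -> 0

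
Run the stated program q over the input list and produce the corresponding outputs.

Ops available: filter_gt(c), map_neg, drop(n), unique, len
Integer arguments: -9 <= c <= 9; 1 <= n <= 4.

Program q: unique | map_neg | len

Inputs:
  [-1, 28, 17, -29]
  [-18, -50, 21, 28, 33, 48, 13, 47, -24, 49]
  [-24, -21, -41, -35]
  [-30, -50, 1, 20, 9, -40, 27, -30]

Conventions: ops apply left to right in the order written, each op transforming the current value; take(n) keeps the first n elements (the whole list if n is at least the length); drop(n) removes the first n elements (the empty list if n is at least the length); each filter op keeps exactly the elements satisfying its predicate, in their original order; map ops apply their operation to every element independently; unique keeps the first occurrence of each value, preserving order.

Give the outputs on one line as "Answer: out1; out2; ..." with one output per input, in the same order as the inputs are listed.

4; 10; 4; 7

Execution, op by op:
  [-1, 28, 17, -29] -> [-1, 28, 17, -29] -> [1, -28, -17, 29] -> 4
  [-18, -50, 21, 28, 33, 48, 13, 47, -24, 49] -> [-18, -50, 21, 28, 33, 48, 13, 47, -24, 49] -> [18, 50, -21, -28, -33, -48, -13, -47, 24, -49] -> 10
  [-24, -21, -41, -35] -> [-24, -21, -41, -35] -> [24, 21, 41, 35] -> 4
  [-30, -50, 1, 20, 9, -40, 27, -30] -> [-30, -50, 1, 20, 9, -40, 27] -> [30, 50, -1, -20, -9, 40, -27] -> 7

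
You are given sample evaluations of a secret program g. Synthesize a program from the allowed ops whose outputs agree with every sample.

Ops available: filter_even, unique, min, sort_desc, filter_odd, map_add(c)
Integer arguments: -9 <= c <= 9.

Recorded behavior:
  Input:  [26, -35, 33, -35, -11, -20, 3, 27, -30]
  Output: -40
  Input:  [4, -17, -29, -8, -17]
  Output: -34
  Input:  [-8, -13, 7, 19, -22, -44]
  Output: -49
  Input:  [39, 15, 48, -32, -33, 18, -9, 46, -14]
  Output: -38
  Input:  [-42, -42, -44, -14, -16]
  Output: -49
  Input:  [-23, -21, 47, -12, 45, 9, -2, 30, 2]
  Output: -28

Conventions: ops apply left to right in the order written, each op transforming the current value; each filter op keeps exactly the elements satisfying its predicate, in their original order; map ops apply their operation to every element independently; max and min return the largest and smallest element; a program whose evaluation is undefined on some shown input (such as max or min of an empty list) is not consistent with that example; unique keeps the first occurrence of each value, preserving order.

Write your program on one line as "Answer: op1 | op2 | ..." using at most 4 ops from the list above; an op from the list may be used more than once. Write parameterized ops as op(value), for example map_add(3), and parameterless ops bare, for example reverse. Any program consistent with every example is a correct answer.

map_add(-3) | map_add(-2) | min

Check, running the answer program on each example:
  [26, -35, 33, -35, -11, -20, 3, 27, -30] -> [23, -38, 30, -38, -14, -23, 0, 24, -33] -> [21, -40, 28, -40, -16, -25, -2, 22, -35] -> -40
  [4, -17, -29, -8, -17] -> [1, -20, -32, -11, -20] -> [-1, -22, -34, -13, -22] -> -34
  [-8, -13, 7, 19, -22, -44] -> [-11, -16, 4, 16, -25, -47] -> [-13, -18, 2, 14, -27, -49] -> -49
  [39, 15, 48, -32, -33, 18, -9, 46, -14] -> [36, 12, 45, -35, -36, 15, -12, 43, -17] -> [34, 10, 43, -37, -38, 13, -14, 41, -19] -> -38
  [-42, -42, -44, -14, -16] -> [-45, -45, -47, -17, -19] -> [-47, -47, -49, -19, -21] -> -49
  [-23, -21, 47, -12, 45, 9, -2, 30, 2] -> [-26, -24, 44, -15, 42, 6, -5, 27, -1] -> [-28, -26, 42, -17, 40, 4, -7, 25, -3] -> -28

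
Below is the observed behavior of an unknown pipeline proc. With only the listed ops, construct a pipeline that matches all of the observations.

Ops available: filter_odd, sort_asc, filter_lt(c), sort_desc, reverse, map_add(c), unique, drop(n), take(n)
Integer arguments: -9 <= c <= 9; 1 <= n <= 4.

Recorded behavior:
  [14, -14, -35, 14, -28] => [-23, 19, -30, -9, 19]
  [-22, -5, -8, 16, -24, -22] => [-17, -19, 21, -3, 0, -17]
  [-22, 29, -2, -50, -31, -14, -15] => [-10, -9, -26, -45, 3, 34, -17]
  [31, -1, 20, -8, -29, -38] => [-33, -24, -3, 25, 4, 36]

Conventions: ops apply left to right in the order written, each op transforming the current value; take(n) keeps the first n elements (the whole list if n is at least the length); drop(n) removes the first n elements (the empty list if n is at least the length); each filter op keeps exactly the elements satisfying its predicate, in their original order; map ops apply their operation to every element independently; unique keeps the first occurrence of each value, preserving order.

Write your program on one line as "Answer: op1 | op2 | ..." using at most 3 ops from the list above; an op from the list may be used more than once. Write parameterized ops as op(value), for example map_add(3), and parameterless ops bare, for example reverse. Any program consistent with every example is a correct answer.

map_add(5) | reverse

Check, running the answer program on each example:
  [14, -14, -35, 14, -28] -> [19, -9, -30, 19, -23] -> [-23, 19, -30, -9, 19]
  [-22, -5, -8, 16, -24, -22] -> [-17, 0, -3, 21, -19, -17] -> [-17, -19, 21, -3, 0, -17]
  [-22, 29, -2, -50, -31, -14, -15] -> [-17, 34, 3, -45, -26, -9, -10] -> [-10, -9, -26, -45, 3, 34, -17]
  [31, -1, 20, -8, -29, -38] -> [36, 4, 25, -3, -24, -33] -> [-33, -24, -3, 25, 4, 36]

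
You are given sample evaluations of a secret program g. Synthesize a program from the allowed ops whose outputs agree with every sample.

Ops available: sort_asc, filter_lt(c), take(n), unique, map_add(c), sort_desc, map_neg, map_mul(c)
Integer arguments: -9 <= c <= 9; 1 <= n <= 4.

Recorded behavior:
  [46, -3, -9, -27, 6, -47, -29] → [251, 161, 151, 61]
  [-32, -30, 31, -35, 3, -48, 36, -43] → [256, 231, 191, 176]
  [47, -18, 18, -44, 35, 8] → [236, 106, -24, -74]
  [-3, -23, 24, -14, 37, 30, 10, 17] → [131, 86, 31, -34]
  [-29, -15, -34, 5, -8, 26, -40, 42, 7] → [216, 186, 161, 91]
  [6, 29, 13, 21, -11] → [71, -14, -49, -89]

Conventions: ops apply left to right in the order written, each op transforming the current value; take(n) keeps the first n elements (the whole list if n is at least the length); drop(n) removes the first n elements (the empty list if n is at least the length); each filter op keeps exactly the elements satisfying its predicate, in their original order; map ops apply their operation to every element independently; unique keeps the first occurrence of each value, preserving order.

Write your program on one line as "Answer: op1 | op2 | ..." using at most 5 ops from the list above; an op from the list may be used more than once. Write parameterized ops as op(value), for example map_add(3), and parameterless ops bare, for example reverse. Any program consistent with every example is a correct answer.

map_add(-2) | sort_asc | map_mul(-5) | map_add(6) | take(4)

Check, running the answer program on each example:
  [46, -3, -9, -27, 6, -47, -29] -> [44, -5, -11, -29, 4, -49, -31] -> [-49, -31, -29, -11, -5, 4, 44] -> [245, 155, 145, 55, 25, -20, -220] -> [251, 161, 151, 61, 31, -14, -214] -> [251, 161, 151, 61]
  [-32, -30, 31, -35, 3, -48, 36, -43] -> [-34, -32, 29, -37, 1, -50, 34, -45] -> [-50, -45, -37, -34, -32, 1, 29, 34] -> [250, 225, 185, 170, 160, -5, -145, -170] -> [256, 231, 191, 176, 166, 1, -139, -164] -> [256, 231, 191, 176]
  [47, -18, 18, -44, 35, 8] -> [45, -20, 16, -46, 33, 6] -> [-46, -20, 6, 16, 33, 45] -> [230, 100, -30, -80, -165, -225] -> [236, 106, -24, -74, -159, -219] -> [236, 106, -24, -74]
  [-3, -23, 24, -14, 37, 30, 10, 17] -> [-5, -25, 22, -16, 35, 28, 8, 15] -> [-25, -16, -5, 8, 15, 22, 28, 35] -> [125, 80, 25, -40, -75, -110, -140, -175] -> [131, 86, 31, -34, -69, -104, -134, -169] -> [131, 86, 31, -34]
  [-29, -15, -34, 5, -8, 26, -40, 42, 7] -> [-31, -17, -36, 3, -10, 24, -42, 40, 5] -> [-42, -36, -31, -17, -10, 3, 5, 24, 40] -> [210, 180, 155, 85, 50, -15, -25, -120, -200] -> [216, 186, 161, 91, 56, -9, -19, -114, -194] -> [216, 186, 161, 91]
  [6, 29, 13, 21, -11] -> [4, 27, 11, 19, -13] -> [-13, 4, 11, 19, 27] -> [65, -20, -55, -95, -135] -> [71, -14, -49, -89, -129] -> [71, -14, -49, -89]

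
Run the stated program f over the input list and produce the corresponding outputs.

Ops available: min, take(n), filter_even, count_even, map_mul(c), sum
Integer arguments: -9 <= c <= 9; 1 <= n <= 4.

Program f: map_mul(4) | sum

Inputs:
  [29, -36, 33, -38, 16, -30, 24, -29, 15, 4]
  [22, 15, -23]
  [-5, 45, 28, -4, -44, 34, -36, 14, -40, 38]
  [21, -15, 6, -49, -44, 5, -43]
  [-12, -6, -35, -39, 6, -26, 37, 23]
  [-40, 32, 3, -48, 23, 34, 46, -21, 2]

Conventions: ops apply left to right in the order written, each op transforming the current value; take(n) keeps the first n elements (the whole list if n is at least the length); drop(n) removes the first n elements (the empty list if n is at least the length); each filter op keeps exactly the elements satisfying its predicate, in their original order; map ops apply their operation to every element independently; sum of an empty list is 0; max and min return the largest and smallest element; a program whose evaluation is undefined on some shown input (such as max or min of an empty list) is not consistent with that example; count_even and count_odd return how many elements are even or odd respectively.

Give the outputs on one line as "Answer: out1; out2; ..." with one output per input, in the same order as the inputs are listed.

Execution, op by op:
  [29, -36, 33, -38, 16, -30, 24, -29, 15, 4] -> [116, -144, 132, -152, 64, -120, 96, -116, 60, 16] -> -48
  [22, 15, -23] -> [88, 60, -92] -> 56
  [-5, 45, 28, -4, -44, 34, -36, 14, -40, 38] -> [-20, 180, 112, -16, -176, 136, -144, 56, -160, 152] -> 120
  [21, -15, 6, -49, -44, 5, -43] -> [84, -60, 24, -196, -176, 20, -172] -> -476
  [-12, -6, -35, -39, 6, -26, 37, 23] -> [-48, -24, -140, -156, 24, -104, 148, 92] -> -208
  [-40, 32, 3, -48, 23, 34, 46, -21, 2] -> [-160, 128, 12, -192, 92, 136, 184, -84, 8] -> 124

-48; 56; 120; -476; -208; 124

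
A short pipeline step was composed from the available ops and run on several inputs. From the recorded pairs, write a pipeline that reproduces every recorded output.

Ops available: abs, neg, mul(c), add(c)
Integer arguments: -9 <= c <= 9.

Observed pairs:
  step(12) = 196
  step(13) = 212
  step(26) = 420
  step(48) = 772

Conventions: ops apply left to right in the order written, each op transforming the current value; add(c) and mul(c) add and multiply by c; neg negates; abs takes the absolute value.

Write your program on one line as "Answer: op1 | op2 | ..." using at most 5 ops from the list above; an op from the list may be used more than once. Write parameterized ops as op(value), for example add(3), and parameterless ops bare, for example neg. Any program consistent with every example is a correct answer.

neg | mul(8) | add(-2) | abs | mul(2)

Check, running the answer program on each example:
  12 -> -12 -> -96 -> -98 -> 98 -> 196
  13 -> -13 -> -104 -> -106 -> 106 -> 212
  26 -> -26 -> -208 -> -210 -> 210 -> 420
  48 -> -48 -> -384 -> -386 -> 386 -> 772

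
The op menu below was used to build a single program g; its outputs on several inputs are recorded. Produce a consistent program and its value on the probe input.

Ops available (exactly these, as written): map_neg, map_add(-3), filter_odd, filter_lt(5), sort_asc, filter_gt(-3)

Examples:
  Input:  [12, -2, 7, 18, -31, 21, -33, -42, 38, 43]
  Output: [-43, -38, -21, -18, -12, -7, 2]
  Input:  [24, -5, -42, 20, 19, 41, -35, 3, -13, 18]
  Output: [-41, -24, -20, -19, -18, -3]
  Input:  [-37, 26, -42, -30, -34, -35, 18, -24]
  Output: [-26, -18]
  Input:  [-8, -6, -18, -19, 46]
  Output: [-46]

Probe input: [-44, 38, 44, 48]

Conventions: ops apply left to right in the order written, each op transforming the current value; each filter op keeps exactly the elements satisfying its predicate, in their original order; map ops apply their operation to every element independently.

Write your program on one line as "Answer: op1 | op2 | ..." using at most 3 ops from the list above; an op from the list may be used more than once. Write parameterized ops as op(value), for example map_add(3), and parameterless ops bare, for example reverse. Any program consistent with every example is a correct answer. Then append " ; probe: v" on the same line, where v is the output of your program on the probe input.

map_neg | sort_asc | filter_lt(5) ; probe: [-48, -44, -38]

Check, running the answer program on each example:
  [12, -2, 7, 18, -31, 21, -33, -42, 38, 43] -> [-12, 2, -7, -18, 31, -21, 33, 42, -38, -43] -> [-43, -38, -21, -18, -12, -7, 2, 31, 33, 42] -> [-43, -38, -21, -18, -12, -7, 2]
  [24, -5, -42, 20, 19, 41, -35, 3, -13, 18] -> [-24, 5, 42, -20, -19, -41, 35, -3, 13, -18] -> [-41, -24, -20, -19, -18, -3, 5, 13, 35, 42] -> [-41, -24, -20, -19, -18, -3]
  [-37, 26, -42, -30, -34, -35, 18, -24] -> [37, -26, 42, 30, 34, 35, -18, 24] -> [-26, -18, 24, 30, 34, 35, 37, 42] -> [-26, -18]
  [-8, -6, -18, -19, 46] -> [8, 6, 18, 19, -46] -> [-46, 6, 8, 18, 19] -> [-46]
  probe: [-44, 38, 44, 48] -> [44, -38, -44, -48] -> [-48, -44, -38, 44] -> [-48, -44, -38]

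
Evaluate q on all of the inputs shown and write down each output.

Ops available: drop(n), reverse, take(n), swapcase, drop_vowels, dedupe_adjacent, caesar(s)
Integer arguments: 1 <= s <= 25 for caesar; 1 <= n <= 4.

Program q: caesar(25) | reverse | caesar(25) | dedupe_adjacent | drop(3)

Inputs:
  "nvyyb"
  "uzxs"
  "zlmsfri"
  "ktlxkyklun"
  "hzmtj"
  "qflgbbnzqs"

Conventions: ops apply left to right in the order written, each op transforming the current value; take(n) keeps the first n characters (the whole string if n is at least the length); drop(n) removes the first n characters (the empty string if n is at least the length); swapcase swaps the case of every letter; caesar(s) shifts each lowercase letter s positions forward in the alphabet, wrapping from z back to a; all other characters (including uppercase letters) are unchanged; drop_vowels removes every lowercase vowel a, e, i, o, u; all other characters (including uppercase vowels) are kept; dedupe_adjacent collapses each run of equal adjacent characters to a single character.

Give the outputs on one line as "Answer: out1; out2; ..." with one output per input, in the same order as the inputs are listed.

Execution, op by op:
  "nvyyb" -> "muxxa" -> "axxum" -> "zwwtl" -> "zwtl" -> "l"
  "uzxs" -> "tywr" -> "rwyt" -> "qvxs" -> "qvxs" -> "s"
  "zlmsfri" -> "yklreqh" -> "hqerlky" -> "gpdqkjx" -> "gpdqkjx" -> "qkjx"
  "ktlxkyklun" -> "jskwjxjktm" -> "mtkjxjwksj" -> "lsjiwivjri" -> "lsjiwivjri" -> "iwivjri"
  "hzmtj" -> "gylsi" -> "islyg" -> "hrkxf" -> "hrkxf" -> "xf"
  "qflgbbnzqs" -> "pekfaamypr" -> "rpymaafkep" -> "qoxlzzejdo" -> "qoxlzejdo" -> "lzejdo"

"l"; "s"; "qkjx"; "iwivjri"; "xf"; "lzejdo"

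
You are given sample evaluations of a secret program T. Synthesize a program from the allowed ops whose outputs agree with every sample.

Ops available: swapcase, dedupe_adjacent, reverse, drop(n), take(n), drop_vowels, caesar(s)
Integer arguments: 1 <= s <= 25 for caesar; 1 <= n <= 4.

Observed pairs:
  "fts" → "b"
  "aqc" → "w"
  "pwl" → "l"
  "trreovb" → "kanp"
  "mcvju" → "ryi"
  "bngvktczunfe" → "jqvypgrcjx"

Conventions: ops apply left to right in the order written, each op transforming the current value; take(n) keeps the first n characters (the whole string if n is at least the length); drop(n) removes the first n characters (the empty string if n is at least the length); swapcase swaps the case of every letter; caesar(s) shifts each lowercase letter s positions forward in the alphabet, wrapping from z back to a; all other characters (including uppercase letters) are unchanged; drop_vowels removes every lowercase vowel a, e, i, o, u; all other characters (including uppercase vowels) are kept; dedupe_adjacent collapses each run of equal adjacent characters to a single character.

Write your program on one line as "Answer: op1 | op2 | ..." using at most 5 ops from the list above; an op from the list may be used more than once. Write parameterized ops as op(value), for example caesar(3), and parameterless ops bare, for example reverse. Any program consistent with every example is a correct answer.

reverse | caesar(22) | drop(1) | dedupe_adjacent | drop(1)

Check, running the answer program on each example:
  "fts" -> "stf" -> "opb" -> "pb" -> "pb" -> "b"
  "aqc" -> "cqa" -> "ymw" -> "mw" -> "mw" -> "w"
  "pwl" -> "lwp" -> "hsl" -> "sl" -> "sl" -> "l"
  "trreovb" -> "bvoerrt" -> "xrkannp" -> "rkannp" -> "rkanp" -> "kanp"
  "mcvju" -> "ujvcm" -> "qfryi" -> "fryi" -> "fryi" -> "ryi"
  "bngvktczunfe" -> "efnuzctkvgnb" -> "abjqvypgrcjx" -> "bjqvypgrcjx" -> "bjqvypgrcjx" -> "jqvypgrcjx"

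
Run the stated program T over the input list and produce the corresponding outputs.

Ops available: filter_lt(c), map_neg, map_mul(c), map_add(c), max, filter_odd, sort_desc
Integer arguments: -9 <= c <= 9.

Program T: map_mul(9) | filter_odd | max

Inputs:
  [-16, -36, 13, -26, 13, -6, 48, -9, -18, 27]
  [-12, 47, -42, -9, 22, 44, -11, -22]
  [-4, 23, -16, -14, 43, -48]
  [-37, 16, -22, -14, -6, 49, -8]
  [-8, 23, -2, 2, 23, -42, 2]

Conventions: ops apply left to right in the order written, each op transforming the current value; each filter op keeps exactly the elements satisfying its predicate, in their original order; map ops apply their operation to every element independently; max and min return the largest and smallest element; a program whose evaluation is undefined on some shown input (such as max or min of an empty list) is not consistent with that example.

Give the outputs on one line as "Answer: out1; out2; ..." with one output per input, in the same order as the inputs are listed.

243; 423; 387; 441; 207

Execution, op by op:
  [-16, -36, 13, -26, 13, -6, 48, -9, -18, 27] -> [-144, -324, 117, -234, 117, -54, 432, -81, -162, 243] -> [117, 117, -81, 243] -> 243
  [-12, 47, -42, -9, 22, 44, -11, -22] -> [-108, 423, -378, -81, 198, 396, -99, -198] -> [423, -81, -99] -> 423
  [-4, 23, -16, -14, 43, -48] -> [-36, 207, -144, -126, 387, -432] -> [207, 387] -> 387
  [-37, 16, -22, -14, -6, 49, -8] -> [-333, 144, -198, -126, -54, 441, -72] -> [-333, 441] -> 441
  [-8, 23, -2, 2, 23, -42, 2] -> [-72, 207, -18, 18, 207, -378, 18] -> [207, 207] -> 207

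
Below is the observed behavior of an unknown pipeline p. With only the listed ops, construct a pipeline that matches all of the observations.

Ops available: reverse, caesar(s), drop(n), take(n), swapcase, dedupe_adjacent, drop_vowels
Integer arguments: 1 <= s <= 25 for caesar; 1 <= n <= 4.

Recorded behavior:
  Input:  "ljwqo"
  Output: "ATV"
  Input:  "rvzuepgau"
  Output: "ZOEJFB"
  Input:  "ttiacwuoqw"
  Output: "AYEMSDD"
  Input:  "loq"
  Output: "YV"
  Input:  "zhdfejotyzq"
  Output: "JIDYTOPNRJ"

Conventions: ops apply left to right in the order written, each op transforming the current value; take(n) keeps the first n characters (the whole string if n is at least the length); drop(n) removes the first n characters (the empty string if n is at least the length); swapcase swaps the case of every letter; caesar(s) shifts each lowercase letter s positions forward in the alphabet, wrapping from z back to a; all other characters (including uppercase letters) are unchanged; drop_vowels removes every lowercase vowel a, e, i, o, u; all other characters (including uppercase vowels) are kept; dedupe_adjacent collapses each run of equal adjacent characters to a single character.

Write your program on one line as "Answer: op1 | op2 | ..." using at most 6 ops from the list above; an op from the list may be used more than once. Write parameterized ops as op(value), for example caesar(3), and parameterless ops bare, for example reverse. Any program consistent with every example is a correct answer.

caesar(8) | reverse | drop(1) | drop_vowels | caesar(2) | swapcase

Check, running the answer program on each example:
  "ljwqo" -> "treyw" -> "wyert" -> "yert" -> "yrt" -> "atv" -> "ATV"
  "rvzuepgau" -> "zdhcmxoic" -> "cioxmchdz" -> "ioxmchdz" -> "xmchdz" -> "zoejfb" -> "ZOEJFB"
  "ttiacwuoqw" -> "bbqikecwye" -> "eywcekiqbb" -> "ywcekiqbb" -> "ywckqbb" -> "ayemsdd" -> "AYEMSDD"
  "loq" -> "twy" -> "ywt" -> "wt" -> "wt" -> "yv" -> "YV"
  "zhdfejotyzq" -> "hplnmrwbghy" -> "yhgbwrmnlph" -> "hgbwrmnlph" -> "hgbwrmnlph" -> "jidytopnrj" -> "JIDYTOPNRJ"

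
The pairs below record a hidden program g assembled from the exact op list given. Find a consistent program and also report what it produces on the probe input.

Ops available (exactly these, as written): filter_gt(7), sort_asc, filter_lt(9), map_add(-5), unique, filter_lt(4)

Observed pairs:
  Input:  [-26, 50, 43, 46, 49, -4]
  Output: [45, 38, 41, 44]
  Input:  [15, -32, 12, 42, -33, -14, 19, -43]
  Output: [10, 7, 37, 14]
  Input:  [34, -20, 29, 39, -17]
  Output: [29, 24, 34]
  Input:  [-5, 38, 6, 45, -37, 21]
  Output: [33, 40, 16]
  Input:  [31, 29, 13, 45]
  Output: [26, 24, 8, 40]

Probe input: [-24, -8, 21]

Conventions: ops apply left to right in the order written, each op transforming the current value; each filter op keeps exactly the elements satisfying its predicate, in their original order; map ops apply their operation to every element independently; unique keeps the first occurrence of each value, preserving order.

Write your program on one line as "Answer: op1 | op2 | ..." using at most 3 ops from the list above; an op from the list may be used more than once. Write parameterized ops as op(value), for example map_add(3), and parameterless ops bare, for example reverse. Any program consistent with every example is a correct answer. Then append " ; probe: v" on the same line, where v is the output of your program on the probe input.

filter_gt(7) | map_add(-5) ; probe: [16]

Check, running the answer program on each example:
  [-26, 50, 43, 46, 49, -4] -> [50, 43, 46, 49] -> [45, 38, 41, 44]
  [15, -32, 12, 42, -33, -14, 19, -43] -> [15, 12, 42, 19] -> [10, 7, 37, 14]
  [34, -20, 29, 39, -17] -> [34, 29, 39] -> [29, 24, 34]
  [-5, 38, 6, 45, -37, 21] -> [38, 45, 21] -> [33, 40, 16]
  [31, 29, 13, 45] -> [31, 29, 13, 45] -> [26, 24, 8, 40]
  probe: [-24, -8, 21] -> [21] -> [16]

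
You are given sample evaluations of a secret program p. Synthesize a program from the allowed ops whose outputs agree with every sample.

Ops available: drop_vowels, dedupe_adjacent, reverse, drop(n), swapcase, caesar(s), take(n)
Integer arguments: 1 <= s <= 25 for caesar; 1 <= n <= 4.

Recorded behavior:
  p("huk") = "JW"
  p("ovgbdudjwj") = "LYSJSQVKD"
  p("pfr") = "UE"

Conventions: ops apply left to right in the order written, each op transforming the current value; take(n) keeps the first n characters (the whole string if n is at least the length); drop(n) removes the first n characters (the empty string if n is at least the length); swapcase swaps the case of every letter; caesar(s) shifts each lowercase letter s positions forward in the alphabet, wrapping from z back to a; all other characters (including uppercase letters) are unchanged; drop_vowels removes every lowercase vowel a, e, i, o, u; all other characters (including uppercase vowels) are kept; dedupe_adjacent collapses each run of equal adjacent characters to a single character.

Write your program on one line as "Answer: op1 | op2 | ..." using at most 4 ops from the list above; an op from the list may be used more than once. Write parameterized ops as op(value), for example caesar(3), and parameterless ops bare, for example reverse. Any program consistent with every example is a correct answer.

reverse | caesar(15) | swapcase | drop(1)

Check, running the answer program on each example:
  "huk" -> "kuh" -> "zjw" -> "ZJW" -> "JW"
  "ovgbdudjwj" -> "jwjdudbgvo" -> "ylysjsqvkd" -> "YLYSJSQVKD" -> "LYSJSQVKD"
  "pfr" -> "rfp" -> "gue" -> "GUE" -> "UE"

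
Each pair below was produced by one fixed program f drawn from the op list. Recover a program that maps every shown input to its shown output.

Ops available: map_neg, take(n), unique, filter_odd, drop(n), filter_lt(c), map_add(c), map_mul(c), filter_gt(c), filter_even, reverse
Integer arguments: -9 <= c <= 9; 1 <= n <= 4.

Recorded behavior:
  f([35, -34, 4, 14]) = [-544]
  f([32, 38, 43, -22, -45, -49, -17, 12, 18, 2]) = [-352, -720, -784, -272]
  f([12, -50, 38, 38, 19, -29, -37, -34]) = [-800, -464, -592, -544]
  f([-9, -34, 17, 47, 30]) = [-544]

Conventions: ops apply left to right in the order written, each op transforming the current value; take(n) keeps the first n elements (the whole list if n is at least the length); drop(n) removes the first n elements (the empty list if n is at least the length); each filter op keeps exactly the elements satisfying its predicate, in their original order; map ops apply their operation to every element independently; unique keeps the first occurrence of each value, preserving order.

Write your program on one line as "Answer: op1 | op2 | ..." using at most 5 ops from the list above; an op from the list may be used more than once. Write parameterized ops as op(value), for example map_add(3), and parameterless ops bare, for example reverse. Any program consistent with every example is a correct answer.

drop(1) | map_mul(2) | map_mul(8) | unique | filter_lt(-4)

Check, running the answer program on each example:
  [35, -34, 4, 14] -> [-34, 4, 14] -> [-68, 8, 28] -> [-544, 64, 224] -> [-544, 64, 224] -> [-544]
  [32, 38, 43, -22, -45, -49, -17, 12, 18, 2] -> [38, 43, -22, -45, -49, -17, 12, 18, 2] -> [76, 86, -44, -90, -98, -34, 24, 36, 4] -> [608, 688, -352, -720, -784, -272, 192, 288, 32] -> [608, 688, -352, -720, -784, -272, 192, 288, 32] -> [-352, -720, -784, -272]
  [12, -50, 38, 38, 19, -29, -37, -34] -> [-50, 38, 38, 19, -29, -37, -34] -> [-100, 76, 76, 38, -58, -74, -68] -> [-800, 608, 608, 304, -464, -592, -544] -> [-800, 608, 304, -464, -592, -544] -> [-800, -464, -592, -544]
  [-9, -34, 17, 47, 30] -> [-34, 17, 47, 30] -> [-68, 34, 94, 60] -> [-544, 272, 752, 480] -> [-544, 272, 752, 480] -> [-544]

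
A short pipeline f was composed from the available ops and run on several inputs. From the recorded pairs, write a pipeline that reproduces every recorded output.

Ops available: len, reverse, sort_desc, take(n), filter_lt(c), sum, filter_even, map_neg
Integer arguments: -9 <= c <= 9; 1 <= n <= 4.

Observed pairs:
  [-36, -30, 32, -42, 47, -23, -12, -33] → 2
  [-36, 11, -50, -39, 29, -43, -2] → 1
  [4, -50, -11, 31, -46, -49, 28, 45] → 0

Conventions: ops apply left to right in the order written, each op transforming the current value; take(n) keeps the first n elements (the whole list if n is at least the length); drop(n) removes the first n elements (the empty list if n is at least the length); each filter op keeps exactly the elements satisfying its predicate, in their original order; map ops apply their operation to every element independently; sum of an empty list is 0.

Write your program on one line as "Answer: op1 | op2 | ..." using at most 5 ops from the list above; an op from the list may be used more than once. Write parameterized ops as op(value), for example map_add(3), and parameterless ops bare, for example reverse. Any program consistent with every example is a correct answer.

sort_desc | take(4) | filter_lt(5) | filter_lt(-5) | len

Check, running the answer program on each example:
  [-36, -30, 32, -42, 47, -23, -12, -33] -> [47, 32, -12, -23, -30, -33, -36, -42] -> [47, 32, -12, -23] -> [-12, -23] -> [-12, -23] -> 2
  [-36, 11, -50, -39, 29, -43, -2] -> [29, 11, -2, -36, -39, -43, -50] -> [29, 11, -2, -36] -> [-2, -36] -> [-36] -> 1
  [4, -50, -11, 31, -46, -49, 28, 45] -> [45, 31, 28, 4, -11, -46, -49, -50] -> [45, 31, 28, 4] -> [4] -> [] -> 0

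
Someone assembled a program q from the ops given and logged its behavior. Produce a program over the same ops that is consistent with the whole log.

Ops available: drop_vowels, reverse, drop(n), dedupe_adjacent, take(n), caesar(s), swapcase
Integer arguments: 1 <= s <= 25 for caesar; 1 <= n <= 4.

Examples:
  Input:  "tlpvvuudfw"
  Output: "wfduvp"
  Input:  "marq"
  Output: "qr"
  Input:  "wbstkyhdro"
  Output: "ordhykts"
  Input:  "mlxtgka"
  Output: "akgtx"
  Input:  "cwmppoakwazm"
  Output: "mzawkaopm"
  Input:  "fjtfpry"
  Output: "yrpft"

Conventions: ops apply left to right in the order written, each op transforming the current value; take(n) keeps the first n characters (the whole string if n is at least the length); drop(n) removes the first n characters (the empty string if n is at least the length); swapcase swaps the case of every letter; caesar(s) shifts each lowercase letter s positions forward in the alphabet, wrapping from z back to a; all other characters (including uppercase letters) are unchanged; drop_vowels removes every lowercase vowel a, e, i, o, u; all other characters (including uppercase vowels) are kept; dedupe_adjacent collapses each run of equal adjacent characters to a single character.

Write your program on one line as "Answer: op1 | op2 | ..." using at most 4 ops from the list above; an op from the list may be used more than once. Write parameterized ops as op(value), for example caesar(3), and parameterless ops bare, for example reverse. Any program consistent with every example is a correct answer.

drop(2) | dedupe_adjacent | reverse

Check, running the answer program on each example:
  "tlpvvuudfw" -> "pvvuudfw" -> "pvudfw" -> "wfduvp"
  "marq" -> "rq" -> "rq" -> "qr"
  "wbstkyhdro" -> "stkyhdro" -> "stkyhdro" -> "ordhykts"
  "mlxtgka" -> "xtgka" -> "xtgka" -> "akgtx"
  "cwmppoakwazm" -> "mppoakwazm" -> "mpoakwazm" -> "mzawkaopm"
  "fjtfpry" -> "tfpry" -> "tfpry" -> "yrpft"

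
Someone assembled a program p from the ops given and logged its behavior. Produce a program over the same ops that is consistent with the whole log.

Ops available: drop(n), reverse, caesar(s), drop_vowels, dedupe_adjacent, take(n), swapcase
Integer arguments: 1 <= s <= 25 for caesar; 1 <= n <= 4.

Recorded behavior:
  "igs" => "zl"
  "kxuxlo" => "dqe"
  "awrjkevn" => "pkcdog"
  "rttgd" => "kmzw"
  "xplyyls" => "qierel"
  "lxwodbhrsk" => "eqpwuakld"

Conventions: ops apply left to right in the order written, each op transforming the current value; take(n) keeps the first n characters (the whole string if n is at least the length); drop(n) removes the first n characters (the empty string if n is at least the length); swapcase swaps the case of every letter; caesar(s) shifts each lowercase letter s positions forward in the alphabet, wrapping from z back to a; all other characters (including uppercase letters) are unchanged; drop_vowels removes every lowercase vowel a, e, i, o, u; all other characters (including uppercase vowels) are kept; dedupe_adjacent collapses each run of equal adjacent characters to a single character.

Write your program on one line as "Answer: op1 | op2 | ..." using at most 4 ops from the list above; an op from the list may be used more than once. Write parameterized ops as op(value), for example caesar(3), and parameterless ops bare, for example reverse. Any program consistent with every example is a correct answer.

drop_vowels | caesar(18) | caesar(1) | dedupe_adjacent

Check, running the answer program on each example:
  "igs" -> "gs" -> "yk" -> "zl" -> "zl"
  "kxuxlo" -> "kxxl" -> "cppd" -> "dqqe" -> "dqe"
  "awrjkevn" -> "wrjkvn" -> "ojbcnf" -> "pkcdog" -> "pkcdog"
  "rttgd" -> "rttgd" -> "jllyv" -> "kmmzw" -> "kmzw"
  "xplyyls" -> "xplyyls" -> "phdqqdk" -> "qierrel" -> "qierel"
  "lxwodbhrsk" -> "lxwdbhrsk" -> "dpovtzjkc" -> "eqpwuakld" -> "eqpwuakld"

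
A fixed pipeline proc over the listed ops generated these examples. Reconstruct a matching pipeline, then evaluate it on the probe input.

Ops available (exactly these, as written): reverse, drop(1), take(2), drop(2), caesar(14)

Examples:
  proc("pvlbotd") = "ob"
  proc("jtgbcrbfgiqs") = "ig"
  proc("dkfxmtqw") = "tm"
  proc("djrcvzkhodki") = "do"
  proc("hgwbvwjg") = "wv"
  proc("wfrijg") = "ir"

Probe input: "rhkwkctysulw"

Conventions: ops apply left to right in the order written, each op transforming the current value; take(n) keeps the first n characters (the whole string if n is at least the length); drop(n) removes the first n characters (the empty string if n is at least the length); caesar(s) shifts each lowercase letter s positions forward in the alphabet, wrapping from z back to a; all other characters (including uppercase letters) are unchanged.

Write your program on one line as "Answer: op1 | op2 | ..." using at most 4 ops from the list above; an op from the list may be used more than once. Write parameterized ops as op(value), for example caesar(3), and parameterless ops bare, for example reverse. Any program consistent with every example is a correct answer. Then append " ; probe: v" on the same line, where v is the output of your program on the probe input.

reverse | drop(2) | take(2) ; probe: "us"

Check, running the answer program on each example:
  "pvlbotd" -> "dtoblvp" -> "oblvp" -> "ob"
  "jtgbcrbfgiqs" -> "sqigfbrcbgtj" -> "igfbrcbgtj" -> "ig"
  "dkfxmtqw" -> "wqtmxfkd" -> "tmxfkd" -> "tm"
  "djrcvzkhodki" -> "ikdohkzvcrjd" -> "dohkzvcrjd" -> "do"
  "hgwbvwjg" -> "gjwvbwgh" -> "wvbwgh" -> "wv"
  "wfrijg" -> "gjirfw" -> "irfw" -> "ir"
  probe: "rhkwkctysulw" -> "wlusytckwkhr" -> "usytckwkhr" -> "us"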